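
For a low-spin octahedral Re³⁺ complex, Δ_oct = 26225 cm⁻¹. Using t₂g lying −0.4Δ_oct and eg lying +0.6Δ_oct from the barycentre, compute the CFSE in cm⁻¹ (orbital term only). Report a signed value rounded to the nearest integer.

Group 7 minus oxidation state +3 gives a d⁴ configuration for Re³⁺.
The d⁴ electrons fill as t₂g⁴ eg⁰.
The orbital stabilization is -1.6Δ_oct = -1.6 × 26225 = -41960 cm⁻¹.

-41960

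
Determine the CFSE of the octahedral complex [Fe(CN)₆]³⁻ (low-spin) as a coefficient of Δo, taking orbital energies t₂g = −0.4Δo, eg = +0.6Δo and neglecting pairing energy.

Each CN⁻ contributes -1; 6 × (-1) = -6. With overall charge -3, Fe is in the +3 oxidation state.
Fe sits in group 8; removing 3 electrons leaves Fe³⁺ with 8 − 3 = 5 d electrons.
Configuration: t₂g⁵ eg⁰.
CFSE = 5(-0.4Δo) + 0(0.6Δo) = -2.0Δo + 0.0Δo = -2.0Δo.

-2.0 Δo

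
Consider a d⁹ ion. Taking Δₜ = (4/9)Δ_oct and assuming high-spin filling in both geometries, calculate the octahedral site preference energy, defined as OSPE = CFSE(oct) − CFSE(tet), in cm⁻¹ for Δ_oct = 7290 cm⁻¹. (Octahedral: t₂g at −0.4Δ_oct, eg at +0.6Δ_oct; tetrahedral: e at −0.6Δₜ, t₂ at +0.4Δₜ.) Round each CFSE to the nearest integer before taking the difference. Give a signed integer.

Octahedral high-spin t2g^6 e_g^3: CFSE = -0.6 × 7290 = -4374 cm⁻¹.
Tetrahedral e^4 t2^5 gives -0.4Δₜ = -0.4 × (4/9) × 7290 = -1296 cm⁻¹.
OSPE = CFSE(oct) − CFSE(tet) = -4374 − (-1296) = -3078 cm⁻¹.

-3078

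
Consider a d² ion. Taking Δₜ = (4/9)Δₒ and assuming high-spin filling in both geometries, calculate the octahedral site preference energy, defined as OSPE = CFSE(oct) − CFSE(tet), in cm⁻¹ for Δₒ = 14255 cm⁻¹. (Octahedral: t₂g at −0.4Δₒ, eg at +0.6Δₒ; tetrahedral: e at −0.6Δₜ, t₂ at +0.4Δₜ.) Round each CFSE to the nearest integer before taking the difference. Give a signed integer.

Octahedral (high-spin): t₂g² eg⁰, CFSE = 2(−0.4) + 0(+0.6) = -0.8Δₒ = -0.8 × 14255 = -11404 cm⁻¹.
In a tetrahedral site the filling is e² t₂⁰: CFSE(tet) = -1.2Δₜ = -1.2 × (4/9)(14255) = -7603 cm⁻¹.
OSPE = CFSE(oct) − CFSE(tet) = -11404 − (-7603) = -3801 cm⁻¹.

-3801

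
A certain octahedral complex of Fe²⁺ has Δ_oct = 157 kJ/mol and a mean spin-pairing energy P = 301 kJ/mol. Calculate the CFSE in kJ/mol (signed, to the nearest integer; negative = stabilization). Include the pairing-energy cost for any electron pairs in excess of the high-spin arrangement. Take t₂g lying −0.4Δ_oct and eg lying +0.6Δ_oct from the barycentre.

-63

Fe sits in group 8; removing 2 electrons leaves Fe²⁺ with 8 − 2 = 6 d electrons.
Here Δ_oct < P (157 < 301), so the high-spin state is favoured.
That gives t₂g⁴ eg².
Orbital CFSE = -0.4Δ_oct = -0.4 × 157 = -63 kJ/mol.
High-spin has no excess pairs, so no pairing correction applies.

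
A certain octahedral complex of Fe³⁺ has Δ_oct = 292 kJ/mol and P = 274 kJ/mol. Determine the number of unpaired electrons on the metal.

Fe sits in group 8; removing 3 electrons leaves Fe³⁺ with 8 − 3 = 5 d electrons.
Since Δ_oct = 292 kJ/mol > P = 274 kJ/mol, the complex adopts the low-spin configuration.
Filling d⁵ accordingly: t₂g⁵ eg⁰.
Unpaired electrons: 1.

1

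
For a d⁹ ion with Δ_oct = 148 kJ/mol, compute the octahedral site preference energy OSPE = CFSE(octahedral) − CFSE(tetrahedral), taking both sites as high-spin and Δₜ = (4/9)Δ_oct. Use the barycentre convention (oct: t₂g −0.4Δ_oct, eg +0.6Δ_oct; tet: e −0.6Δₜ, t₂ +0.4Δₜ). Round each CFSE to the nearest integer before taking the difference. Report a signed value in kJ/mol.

-63

In an octahedral site d⁹ (HS) is t₂g⁶ eg³, giving CFSE(oct) = -0.6Δ_oct = -89 kJ/mol.
Tetrahedral e⁴ t₂⁵ gives -0.4Δₜ = -0.4 × (4/9) × 148 = -26 kJ/mol.
OSPE = -89 − (-26) = -63 kJ/mol.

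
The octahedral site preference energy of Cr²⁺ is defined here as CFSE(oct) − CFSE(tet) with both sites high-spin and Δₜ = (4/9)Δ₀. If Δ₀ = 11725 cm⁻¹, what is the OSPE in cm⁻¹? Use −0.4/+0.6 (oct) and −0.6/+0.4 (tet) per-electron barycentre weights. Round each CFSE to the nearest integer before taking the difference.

-4951

Group 6 minus oxidation state +2 gives a d⁴ configuration for Cr²⁺.
Octahedral (high-spin): t2g^3 e_g^1, CFSE = 3(−0.4) + 1(+0.6) = -0.6Δ₀ = -0.6 × 11725 = -7035 cm⁻¹.
Tetrahedral e^2 t2^2 gives -0.4Δₜ = -0.4 × (4/9) × 11725 = -2084 cm⁻¹.
Subtracting, OSPE = -7035 − (-2084) = -4951 cm⁻¹.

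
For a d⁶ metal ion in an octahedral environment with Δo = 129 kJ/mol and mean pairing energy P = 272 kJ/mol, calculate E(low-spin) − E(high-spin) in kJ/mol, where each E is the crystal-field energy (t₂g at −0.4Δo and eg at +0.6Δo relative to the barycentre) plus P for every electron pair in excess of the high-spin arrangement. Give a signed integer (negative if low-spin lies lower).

High-spin: t₂g⁴ eg², CFSE = -0.4Δo = -52 kJ/mol.
Low-spin t₂g⁶ eg⁰ gives -2.4Δo = -310 kJ/mol, but forming 2 extra pairs costs 2P = 544 kJ/mol, so E(LS) = -310 + 544 = 234 kJ/mol.
Thus E(LS) − E(HS) = 286 kJ/mol.

286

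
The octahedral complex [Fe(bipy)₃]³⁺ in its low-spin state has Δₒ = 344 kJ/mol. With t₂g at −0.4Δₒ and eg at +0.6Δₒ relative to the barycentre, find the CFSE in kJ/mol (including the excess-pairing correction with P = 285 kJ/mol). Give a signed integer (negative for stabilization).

bipy is neutral, so the +3 overall charge sits on Fe: oxidation state +3.
Fe³⁺: group 8, so d-count = 8 − 3 = 5.
Electron filling gives t₂g⁵ eg⁰.
The orbital stabilization is -2.0Δₒ = -2.0 × 344 = -688 kJ/mol.
High-spin d⁵ would be t₂g³ eg² with 0 pairs; low-spin has 2, so 2 excess pairs cost +2P = +570 kJ/mol.
Net CFSE = -688 + 570 = -118 kJ/mol.

-118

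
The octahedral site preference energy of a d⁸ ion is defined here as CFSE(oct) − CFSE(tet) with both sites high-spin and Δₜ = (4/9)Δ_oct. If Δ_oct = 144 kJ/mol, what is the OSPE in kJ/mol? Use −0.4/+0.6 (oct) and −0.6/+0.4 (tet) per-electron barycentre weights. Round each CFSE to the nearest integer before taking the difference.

-122

Octahedral (high-spin): t2g^6 e_g^2, CFSE = 6(−0.4) + 2(+0.6) = -1.2Δ_oct = -1.2 × 144 = -173 kJ/mol.
In a tetrahedral site the filling is e^4 t2^4: CFSE(tet) = -0.8Δₜ = -0.8 × (4/9)(144) = -51 kJ/mol.
OSPE = CFSE(oct) − CFSE(tet) = -173 − (-51) = -122 kJ/mol.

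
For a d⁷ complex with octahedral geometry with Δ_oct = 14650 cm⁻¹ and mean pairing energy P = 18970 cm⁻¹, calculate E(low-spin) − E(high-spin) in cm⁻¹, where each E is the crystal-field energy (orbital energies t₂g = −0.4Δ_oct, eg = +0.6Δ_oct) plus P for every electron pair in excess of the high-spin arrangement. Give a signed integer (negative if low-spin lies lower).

4320

High-spin d⁷ fills as t₂g⁵ eg² with CFSE 5(−0.4) + 2(+0.6) = -0.8Δ_oct = -11720 cm⁻¹.
Low-spin: t₂g⁶ eg¹, orbital CFSE = -1.8Δ_oct = -26370 cm⁻¹; plus 1 excess pair × P = +18970 cm⁻¹; total -7400 cm⁻¹.
Thus E(LS) − E(HS) = 4320 cm⁻¹.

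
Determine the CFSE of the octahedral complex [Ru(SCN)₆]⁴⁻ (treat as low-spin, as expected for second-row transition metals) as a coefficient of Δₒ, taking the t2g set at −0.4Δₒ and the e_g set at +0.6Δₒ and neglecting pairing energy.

Each SCN⁻ contributes -1; 6 × (-1) = -6. With overall charge -4, Ru is in the +2 oxidation state.
Ru is in group 8, so Ru²⁺ is d⁶ (8 − 2 = 6).
Configuration: t2g^6 e_g^0.
CFSE = 6(-0.4Δₒ) + 0(0.6Δₒ) = -2.4Δₒ + 0.0Δₒ = -2.4Δₒ.

-2.4 Δₒ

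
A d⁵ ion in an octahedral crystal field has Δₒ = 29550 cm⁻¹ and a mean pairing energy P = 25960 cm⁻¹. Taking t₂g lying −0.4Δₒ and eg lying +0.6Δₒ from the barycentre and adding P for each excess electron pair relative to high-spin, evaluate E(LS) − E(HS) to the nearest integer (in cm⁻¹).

High-spin: t₂g³ eg², CFSE = 0.0Δₒ = 0 cm⁻¹.
Low-spin t₂g⁵ eg⁰ gives -2.0Δₒ = -59100 cm⁻¹, but forming 2 extra pairs costs 2P = 51920 cm⁻¹, so E(LS) = -59100 + 51920 = -7180 cm⁻¹.
Thus E(LS) − E(HS) = -7180 cm⁻¹.

-7180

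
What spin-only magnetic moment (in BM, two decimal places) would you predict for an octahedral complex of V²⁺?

3.87 BM

V sits in group 5; removing 2 electrons leaves V²⁺ with 5 − 2 = 3 d electrons.
For octahedral d³ the high- and low-spin configurations coincide.
Configuration: t₂g³ eg⁰ → 3 unpaired electrons.
μ(spin-only) = √[3(3+2)] = √15 ≈ 3.87 BM.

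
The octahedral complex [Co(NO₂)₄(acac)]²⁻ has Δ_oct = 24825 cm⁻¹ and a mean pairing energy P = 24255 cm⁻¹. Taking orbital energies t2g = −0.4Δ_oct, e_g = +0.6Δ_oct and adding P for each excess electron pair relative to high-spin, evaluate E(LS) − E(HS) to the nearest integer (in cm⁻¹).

Ligand charges: 4×(-1) from NO₂⁻ and 1×(-1) from acac⁻ sum to -5; with overall charge -2, Co is +3.
Group 9 minus oxidation state +3 gives a d⁶ configuration for Co³⁺.
High-spin d⁶ fills as t2g^4 e_g^2 with CFSE 4(−0.4) + 2(+0.6) = -0.4Δ_oct = -9930 cm⁻¹.
For low-spin the configuration is t2g^6 e_g^0: orbital energy -2.4 × 24825 = -59580 cm⁻¹, and 2 additional pairs relative to high-spin add 48510 cm⁻¹, giving -11070 cm⁻¹.
E(LS) − E(HS) = -11070 − (-9930) = -1140 cm⁻¹.

-1140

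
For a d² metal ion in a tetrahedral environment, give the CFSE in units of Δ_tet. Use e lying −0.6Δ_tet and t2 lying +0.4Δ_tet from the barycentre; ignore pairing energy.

Tetrahedral fields are weak (Δₜ ≈ 4/9 Δₒ), so electrons fill high-spin.
Configuration: e^2 t2^0.
CFSE = 2(-0.6Δ_tet) + 0(0.4Δ_tet) = -1.2Δ_tet + 0.0Δ_tet = -1.2Δ_tet.

-1.2 Δ_tet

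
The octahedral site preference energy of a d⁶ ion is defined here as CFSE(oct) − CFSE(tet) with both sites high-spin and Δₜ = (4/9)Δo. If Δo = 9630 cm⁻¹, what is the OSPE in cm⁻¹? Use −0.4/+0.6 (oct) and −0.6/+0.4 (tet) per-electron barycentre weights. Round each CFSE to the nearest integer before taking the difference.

-1284

Octahedral (high-spin): t₂g⁴ eg², CFSE = 4(−0.4) + 2(+0.6) = -0.4Δo = -0.4 × 9630 = -3852 cm⁻¹.
Tetrahedral e³ t₂³ gives -0.6Δₜ = -0.6 × (4/9) × 9630 = -2568 cm⁻¹.
OSPE = CFSE(oct) − CFSE(tet) = -3852 − (-2568) = -1284 cm⁻¹.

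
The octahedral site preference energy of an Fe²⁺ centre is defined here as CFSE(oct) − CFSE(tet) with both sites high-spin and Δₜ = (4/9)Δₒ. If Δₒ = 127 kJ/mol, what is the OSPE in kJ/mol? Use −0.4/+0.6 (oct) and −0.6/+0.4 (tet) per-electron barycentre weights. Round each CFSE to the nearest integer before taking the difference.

Fe is in group 8, so Fe²⁺ is d⁶ (8 − 2 = 6).
Octahedral high-spin t₂g⁴ eg²: CFSE = -0.4 × 127 = -51 kJ/mol.
Tetrahedral: e³ t₂³, CFSE = 3(−0.6) + 3(+0.4) = -0.6Δₜ = -0.6 × (4/9) × 127 = -34 kJ/mol.
OSPE = -51 − (-34) = -17 kJ/mol.

-17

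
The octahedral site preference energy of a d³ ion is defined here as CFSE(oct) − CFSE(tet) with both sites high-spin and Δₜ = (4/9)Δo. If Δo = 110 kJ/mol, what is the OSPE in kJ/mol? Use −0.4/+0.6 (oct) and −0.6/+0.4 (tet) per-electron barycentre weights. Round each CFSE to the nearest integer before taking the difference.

-93

Octahedral (high-spin): t₂g³ eg⁰, CFSE = 3(−0.4) + 0(+0.6) = -1.2Δo = -1.2 × 110 = -132 kJ/mol.
Tetrahedral: e² t₂¹, CFSE = 2(−0.6) + 1(+0.4) = -0.8Δₜ = -0.8 × (4/9) × 110 = -39 kJ/mol.
OSPE = CFSE(oct) − CFSE(tet) = -132 − (-39) = -93 kJ/mol.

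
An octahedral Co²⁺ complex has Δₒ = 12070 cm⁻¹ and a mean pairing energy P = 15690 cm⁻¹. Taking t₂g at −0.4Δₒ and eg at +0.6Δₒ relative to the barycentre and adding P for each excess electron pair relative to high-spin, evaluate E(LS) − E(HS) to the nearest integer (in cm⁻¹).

3620

Co is in group 9, so Co²⁺ is d⁷ (9 − 2 = 7).
In the high-spin limit (t₂g⁵ eg²) the orbital term is -0.8Δₒ = -9656 cm⁻¹, with no excess pairing.
For low-spin the configuration is t₂g⁶ eg¹: orbital energy -1.8 × 12070 = -21726 cm⁻¹, and 1 additional pair relative to high-spin adds 15690 cm⁻¹, giving -6036 cm⁻¹.
Thus E(LS) − E(HS) = 3620 cm⁻¹.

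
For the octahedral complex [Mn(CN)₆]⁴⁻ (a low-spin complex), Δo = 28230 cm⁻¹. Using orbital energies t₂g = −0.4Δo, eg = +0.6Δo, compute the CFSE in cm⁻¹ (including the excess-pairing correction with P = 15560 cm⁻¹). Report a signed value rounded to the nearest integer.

Each CN⁻ contributes -1; 6 × (-1) = -6. With overall charge -4, Mn is in the +2 oxidation state.
Mn is in group 7, so Mn²⁺ is d⁵ (7 − 2 = 5).
Electron filling gives t₂g⁵ eg⁰.
The orbital stabilization is -2.0Δo = -2.0 × 28230 = -56460 cm⁻¹.
Relative to high-spin t₂g³ eg² (0 paired), the low-spin configuration has 2 additional pairs, contributing +2 × 15560 = +31120 cm⁻¹.
Overall CFSE = -56460 + 31120 = -25340 cm⁻¹.

-25340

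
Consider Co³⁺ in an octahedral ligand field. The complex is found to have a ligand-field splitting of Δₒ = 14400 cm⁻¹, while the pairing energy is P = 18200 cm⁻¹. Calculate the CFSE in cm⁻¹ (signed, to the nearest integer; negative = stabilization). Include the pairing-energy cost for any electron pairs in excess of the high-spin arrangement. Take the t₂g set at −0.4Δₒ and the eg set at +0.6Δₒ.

Co sits in group 9; removing 3 electrons leaves Co³⁺ with 9 − 3 = 6 d electrons.
Since Δₒ = 14400 cm⁻¹ < P = 18200 cm⁻¹, the complex adopts the high-spin configuration.
Configuration: t₂g⁴ eg².
Orbital CFSE = -0.4Δₒ = -0.4 × 14400 = -5760 cm⁻¹.
High-spin has no excess pairs, so no pairing correction applies.

-5760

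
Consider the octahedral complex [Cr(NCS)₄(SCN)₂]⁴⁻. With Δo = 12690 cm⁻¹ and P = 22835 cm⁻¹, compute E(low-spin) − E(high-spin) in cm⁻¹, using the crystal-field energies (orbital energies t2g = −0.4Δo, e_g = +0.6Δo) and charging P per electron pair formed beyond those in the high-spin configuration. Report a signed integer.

10145

Ligand charges: 4×(-1) from NCS⁻ and 2×(-1) from SCN⁻ sum to -6; with overall charge -4, Cr is +2.
Cr is in group 6, so Cr²⁺ is d⁴ (6 − 2 = 4).
High-spin d⁴ fills as t2g^3 e_g^1 with CFSE 3(−0.4) + 1(+0.6) = -0.6Δo = -7614 cm⁻¹.
For low-spin the configuration is t2g^4 e_g^0: orbital energy -1.6 × 12690 = -20304 cm⁻¹, and 1 additional pair relative to high-spin adds 22835 cm⁻¹, giving 2531 cm⁻¹.
Thus E(LS) − E(HS) = 10145 cm⁻¹.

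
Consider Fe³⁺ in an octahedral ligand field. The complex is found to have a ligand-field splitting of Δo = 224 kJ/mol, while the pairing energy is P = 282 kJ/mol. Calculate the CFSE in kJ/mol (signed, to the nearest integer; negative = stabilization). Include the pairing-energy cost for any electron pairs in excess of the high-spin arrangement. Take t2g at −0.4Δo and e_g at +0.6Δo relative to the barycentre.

0

Fe³⁺: group 8, so d-count = 8 − 3 = 5.
Δo < P, so pairing is avoided: the ground state is high-spin.
Configuration: t2g^3 e_g^2.
Orbital CFSE = 0.0Δo = 0.0 × 224 = 0 kJ/mol.
High-spin has no excess pairs, so no pairing correction applies.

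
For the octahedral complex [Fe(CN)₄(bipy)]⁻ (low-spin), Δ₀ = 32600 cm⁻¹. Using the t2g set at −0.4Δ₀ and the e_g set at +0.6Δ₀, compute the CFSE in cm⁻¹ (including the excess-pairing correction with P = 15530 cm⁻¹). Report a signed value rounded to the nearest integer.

-34140

Ligand charges: 4×(-1) from CN⁻ and 1×(+0) from bipy sum to -4; with overall charge -1, Fe is +3.
Fe is in group 8, so Fe³⁺ is d⁵ (8 − 3 = 5).
Configuration: t2g^5 e_g^0.
The orbital stabilization is -2.0Δ₀ = -2.0 × 32600 = -65200 cm⁻¹.
Pairing penalty: 2 pairs vs 0 in the high-spin reference → 2 extra × P = 31060 cm⁻¹.
Overall CFSE = -65200 + 31060 = -34140 cm⁻¹.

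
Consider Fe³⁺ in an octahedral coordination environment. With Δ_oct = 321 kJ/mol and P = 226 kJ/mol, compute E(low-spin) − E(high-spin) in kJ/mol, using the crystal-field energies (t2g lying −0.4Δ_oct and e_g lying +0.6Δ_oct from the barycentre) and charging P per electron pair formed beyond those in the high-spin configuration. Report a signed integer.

Fe sits in group 8; removing 3 electrons leaves Fe³⁺ with 8 − 3 = 5 d electrons.
In the high-spin limit (t2g^3 e_g^2) the orbital term is 0.0Δ_oct = 0 kJ/mol, with no excess pairing.
For low-spin the configuration is t2g^5 e_g^0: orbital energy -2.0 × 321 = -642 kJ/mol, and 2 additional pairs relative to high-spin add 452 kJ/mol, giving -190 kJ/mol.
E(LS) − E(HS) = -190 − (0) = -190 kJ/mol.

-190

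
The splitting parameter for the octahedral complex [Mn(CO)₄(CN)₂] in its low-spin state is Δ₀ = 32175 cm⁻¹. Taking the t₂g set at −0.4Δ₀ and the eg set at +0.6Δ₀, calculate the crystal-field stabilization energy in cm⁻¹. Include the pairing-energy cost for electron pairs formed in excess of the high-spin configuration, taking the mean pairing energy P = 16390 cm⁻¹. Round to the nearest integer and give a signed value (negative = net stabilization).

Ligand charges: 4×(+0) from CO and 2×(-1) from CN⁻ sum to -2; with overall charge +0, Mn is +2.
Group 7 minus oxidation state +2 gives a d⁵ configuration for Mn²⁺.
The d⁵ electrons fill as t₂g⁵ eg⁰.
The orbital stabilization is -2.0Δ₀ = -2.0 × 32175 = -64350 cm⁻¹.
High-spin d⁵ would be t₂g³ eg² with 0 pairs; low-spin has 2, so 2 excess pairs cost +2P = +32780 cm⁻¹.
Net CFSE = -64350 + 32780 = -31570 cm⁻¹.

-31570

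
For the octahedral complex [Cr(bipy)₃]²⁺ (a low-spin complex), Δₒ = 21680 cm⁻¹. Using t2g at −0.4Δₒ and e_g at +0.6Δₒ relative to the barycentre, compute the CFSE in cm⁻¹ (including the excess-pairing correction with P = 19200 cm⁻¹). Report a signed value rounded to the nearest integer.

bipy is neutral, so the +2 overall charge sits on Cr: oxidation state +2.
Cr is in group 6, so Cr²⁺ is d⁴ (6 − 2 = 4).
Configuration: t2g^4 e_g^0.
The orbital stabilization is -1.6Δₒ = -1.6 × 21680 = -34688 cm⁻¹.
Relative to high-spin t2g^3 e_g^1 (0 paired), the low-spin configuration has 1 additional pair, contributing +1 × 19200 = +19200 cm⁻¹.
Net CFSE = -34688 + 19200 = -15488 cm⁻¹.

-15488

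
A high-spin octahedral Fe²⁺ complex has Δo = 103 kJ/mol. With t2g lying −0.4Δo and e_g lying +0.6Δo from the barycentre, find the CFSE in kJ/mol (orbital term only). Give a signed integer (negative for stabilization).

Fe²⁺: group 8, so d-count = 8 − 2 = 6.
Configuration: t2g^4 e_g^2.
The orbital stabilization is -0.4Δo = -0.4 × 103 = -41 kJ/mol.

-41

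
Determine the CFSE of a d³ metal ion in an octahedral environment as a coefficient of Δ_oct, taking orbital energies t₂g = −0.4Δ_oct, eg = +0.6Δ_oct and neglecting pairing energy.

-1.2 Δ_oct

Configuration: t₂g³ eg⁰.
CFSE = 3(-0.4Δ_oct) + 0(0.6Δ_oct) = -1.2Δ_oct + 0.0Δ_oct = -1.2Δ_oct.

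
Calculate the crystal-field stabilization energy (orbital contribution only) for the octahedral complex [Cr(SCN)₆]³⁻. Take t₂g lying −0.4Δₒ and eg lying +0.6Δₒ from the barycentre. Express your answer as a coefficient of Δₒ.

-1.2 Δₒ

Each SCN⁻ contributes -1; 6 × (-1) = -6. With overall charge -3, Cr is in the +3 oxidation state.
Cr sits in group 6; removing 3 electrons leaves Cr³⁺ with 6 − 3 = 3 d electrons.
Configuration: t₂g³ eg⁰.
CFSE = 3(-0.4Δₒ) + 0(0.6Δₒ) = -1.2Δₒ + 0.0Δₒ = -1.2Δₒ.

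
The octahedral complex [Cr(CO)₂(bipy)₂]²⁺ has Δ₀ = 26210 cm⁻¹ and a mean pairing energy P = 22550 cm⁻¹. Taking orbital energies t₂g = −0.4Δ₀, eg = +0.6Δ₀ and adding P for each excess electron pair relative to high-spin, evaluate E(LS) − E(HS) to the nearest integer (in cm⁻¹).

-3660

Ligand charges: 2×(+0) from CO and 2×(+0) from bipy sum to +0; with overall charge +2, Cr is +2.
Cr²⁺: group 6, so d-count = 6 − 2 = 4.
High-spin: t₂g³ eg¹, CFSE = -0.6Δ₀ = -15726 cm⁻¹.
For low-spin the configuration is t₂g⁴ eg⁰: orbital energy -1.6 × 26210 = -41936 cm⁻¹, and 1 additional pair relative to high-spin adds 22550 cm⁻¹, giving -19386 cm⁻¹.
E(LS) − E(HS) = -19386 − (-15726) = -3660 cm⁻¹.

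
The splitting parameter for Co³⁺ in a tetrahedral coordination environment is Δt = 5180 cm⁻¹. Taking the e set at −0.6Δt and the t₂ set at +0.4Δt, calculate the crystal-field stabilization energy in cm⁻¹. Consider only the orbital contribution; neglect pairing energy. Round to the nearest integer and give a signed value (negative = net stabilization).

-3108

Group 9 minus oxidation state +3 gives a d⁶ configuration for Co³⁺.
Tetrahedral fields are weak (Δₜ ≈ 4/9 Δₒ), so electrons fill high-spin.
The d⁶ electrons fill as e³ t₂³.
CFSE(orbital) = 3×(-0.6Δt) + 3×(0.4Δt) = -0.6Δt; with Δt = 5180 cm⁻¹ that is -3108 cm⁻¹.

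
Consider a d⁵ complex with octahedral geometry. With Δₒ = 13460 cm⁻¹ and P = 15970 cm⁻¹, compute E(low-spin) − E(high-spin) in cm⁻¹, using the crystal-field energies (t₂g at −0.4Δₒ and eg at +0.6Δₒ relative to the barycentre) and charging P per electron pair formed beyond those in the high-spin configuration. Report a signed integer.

In the high-spin limit (t₂g³ eg²) the orbital term is 0.0Δₒ = 0 cm⁻¹, with no excess pairing.
For low-spin the configuration is t₂g⁵ eg⁰: orbital energy -2.0 × 13460 = -26920 cm⁻¹, and 2 additional pairs relative to high-spin add 31940 cm⁻¹, giving 5020 cm⁻¹.
E(LS) − E(HS) = 5020 − (0) = 5020 cm⁻¹.

5020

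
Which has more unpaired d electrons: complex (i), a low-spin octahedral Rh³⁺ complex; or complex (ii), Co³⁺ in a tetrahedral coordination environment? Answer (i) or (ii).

(ii)

(i): Rh is in group 9, so Rh³⁺ is d⁶ (9 − 3 = 6); t2g^6 e_g^0 → 0 unpaired.
(ii): Co sits in group 9; removing 3 electrons leaves Co³⁺ with 9 − 3 = 6 d electrons; With tetrahedral geometry the complex is necessarily high-spin; e³ t₂³ → 4 unpaired.
So (ii) has more unpaired electrons.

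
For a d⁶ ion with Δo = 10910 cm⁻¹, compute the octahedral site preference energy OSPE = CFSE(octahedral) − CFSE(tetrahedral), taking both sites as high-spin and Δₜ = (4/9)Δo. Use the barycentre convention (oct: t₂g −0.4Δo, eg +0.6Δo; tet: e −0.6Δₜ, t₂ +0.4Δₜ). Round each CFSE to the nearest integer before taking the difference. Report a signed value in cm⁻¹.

In an octahedral site d⁶ (HS) is t2g^4 e_g^2, giving CFSE(oct) = -0.4Δo = -4364 cm⁻¹.
Tetrahedral e^3 t2^3 gives -0.6Δₜ = -0.6 × (4/9) × 10910 = -2909 cm⁻¹.
Subtracting, OSPE = -4364 − (-2909) = -1455 cm⁻¹.

-1455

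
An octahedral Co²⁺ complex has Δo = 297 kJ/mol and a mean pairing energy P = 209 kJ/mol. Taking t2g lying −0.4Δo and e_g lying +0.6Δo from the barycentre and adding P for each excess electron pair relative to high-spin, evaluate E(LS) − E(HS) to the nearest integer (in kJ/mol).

Co sits in group 9; removing 2 electrons leaves Co²⁺ with 9 − 2 = 7 d electrons.
High-spin d⁷ fills as t2g^5 e_g^2 with CFSE 5(−0.4) + 2(+0.6) = -0.8Δo = -238 kJ/mol.
Low-spin: t2g^6 e_g^1, orbital CFSE = -1.8Δo = -535 kJ/mol; plus 1 excess pair × P = +209 kJ/mol; total -326 kJ/mol.
The difference is -326 − (-238) = -88 kJ/mol, so low-spin lies lower.

-88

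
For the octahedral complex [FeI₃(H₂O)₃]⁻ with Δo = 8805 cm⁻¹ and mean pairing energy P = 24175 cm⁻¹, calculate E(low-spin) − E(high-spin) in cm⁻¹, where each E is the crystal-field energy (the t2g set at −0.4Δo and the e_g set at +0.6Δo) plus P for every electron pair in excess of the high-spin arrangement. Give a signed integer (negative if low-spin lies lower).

30740

Ligand charges: 3×(-1) from I⁻ and 3×(+0) from H₂O sum to -3; with overall charge -1, Fe is +2.
Fe is in group 8, so Fe²⁺ is d⁶ (8 − 2 = 6).
High-spin: t2g^4 e_g^2, CFSE = -0.4Δo = -3522 cm⁻¹.
For low-spin the configuration is t2g^6 e_g^0: orbital energy -2.4 × 8805 = -21132 cm⁻¹, and 2 additional pairs relative to high-spin add 48350 cm⁻¹, giving 27218 cm⁻¹.
The difference is 27218 − (-3522) = 30740 cm⁻¹, so high-spin lies lower.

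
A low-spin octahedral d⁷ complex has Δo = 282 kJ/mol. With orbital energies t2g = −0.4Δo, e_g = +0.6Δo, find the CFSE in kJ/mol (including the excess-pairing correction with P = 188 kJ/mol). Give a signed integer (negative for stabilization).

Configuration: t2g^6 e_g^1.
CFSE(orbital) = 6×(-0.4Δo) + 1×(0.6Δo) = -1.8Δo; with Δo = 282 kJ/mol that is -508 kJ/mol.
High-spin d⁷ would be t2g^5 e_g^2 with 2 pairs; low-spin has 3, so 1 excess pair costs +1P = +188 kJ/mol.
Net CFSE = -508 + 188 = -320 kJ/mol.

-320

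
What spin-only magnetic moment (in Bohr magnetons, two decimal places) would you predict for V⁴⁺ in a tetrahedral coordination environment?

1.73 Bohr magnetons

V is in group 5, so V⁴⁺ is d¹ (5 − 4 = 1).
Tetrahedral splitting is small, so the complex is high-spin.
Configuration: e^1 t2^0 → 1 unpaired electron.
μ(spin-only) = √[1(1+2)] = √3 ≈ 1.73 Bohr magnetons.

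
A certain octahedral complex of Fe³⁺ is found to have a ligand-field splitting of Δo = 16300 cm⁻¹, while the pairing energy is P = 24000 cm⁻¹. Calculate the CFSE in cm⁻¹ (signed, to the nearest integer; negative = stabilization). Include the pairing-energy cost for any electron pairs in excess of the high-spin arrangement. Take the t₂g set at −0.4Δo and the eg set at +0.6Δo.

Fe is in group 8, so Fe³⁺ is d⁵ (8 − 3 = 5).
With Δo < P the complex is high-spin.
That gives t₂g³ eg².
Orbital CFSE = 0.0Δo = 0.0 × 16300 = 0 cm⁻¹.
High-spin has no excess pairs, so no pairing correction applies.

0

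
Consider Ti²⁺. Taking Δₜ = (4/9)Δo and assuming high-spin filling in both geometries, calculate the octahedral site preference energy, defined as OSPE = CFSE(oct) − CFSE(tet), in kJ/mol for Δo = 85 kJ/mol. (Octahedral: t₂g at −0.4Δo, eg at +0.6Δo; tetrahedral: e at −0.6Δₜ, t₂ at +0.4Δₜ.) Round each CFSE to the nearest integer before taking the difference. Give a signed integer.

Ti²⁺: group 4, so d-count = 4 − 2 = 2.
Octahedral (high-spin): t₂g² eg⁰, CFSE = 2(−0.4) + 0(+0.6) = -0.8Δo = -0.8 × 85 = -68 kJ/mol.
Tetrahedral e² t₂⁰ gives -1.2Δₜ = -1.2 × (4/9) × 85 = -45 kJ/mol.
Subtracting, OSPE = -68 − (-45) = -23 kJ/mol.

-23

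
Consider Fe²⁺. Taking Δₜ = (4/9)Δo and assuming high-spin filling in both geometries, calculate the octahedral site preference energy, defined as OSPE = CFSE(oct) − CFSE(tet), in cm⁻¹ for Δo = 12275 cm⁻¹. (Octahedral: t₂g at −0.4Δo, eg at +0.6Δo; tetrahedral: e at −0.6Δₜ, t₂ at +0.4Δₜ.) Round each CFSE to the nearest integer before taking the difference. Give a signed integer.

-1637

Fe²⁺: group 8, so d-count = 8 − 2 = 6.
Octahedral (high-spin): t₂g⁴ eg², CFSE = 4(−0.4) + 2(+0.6) = -0.4Δo = -0.4 × 12275 = -4910 cm⁻¹.
Tetrahedral: e³ t₂³, CFSE = 3(−0.6) + 3(+0.4) = -0.6Δₜ = -0.6 × (4/9) × 12275 = -3273 cm⁻¹.
Subtracting, OSPE = -4910 − (-3273) = -1637 cm⁻¹.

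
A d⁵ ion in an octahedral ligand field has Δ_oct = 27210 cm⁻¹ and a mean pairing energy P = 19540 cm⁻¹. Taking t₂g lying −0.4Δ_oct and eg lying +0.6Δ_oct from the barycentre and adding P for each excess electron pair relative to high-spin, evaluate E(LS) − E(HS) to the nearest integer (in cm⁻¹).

High-spin d⁵ fills as t₂g³ eg² with CFSE 3(−0.4) + 2(+0.6) = 0.0Δ_oct = 0 cm⁻¹.
Low-spin t₂g⁵ eg⁰ gives -2.0Δ_oct = -54420 cm⁻¹, but forming 2 extra pairs costs 2P = 39080 cm⁻¹, so E(LS) = -54420 + 39080 = -15340 cm⁻¹.
E(LS) − E(HS) = -15340 − (0) = -15340 cm⁻¹.

-15340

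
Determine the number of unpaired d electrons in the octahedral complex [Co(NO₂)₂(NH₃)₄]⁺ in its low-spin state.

Ligand charges: 2×(-1) from NO₂⁻ and 4×(+0) from NH₃ sum to -2; with overall charge +1, Co is +3.
Co sits in group 9; removing 3 electrons leaves Co³⁺ with 9 − 3 = 6 d electrons.
Configuration: t2g^6 e_g^0, giving 0 unpaired electrons.

0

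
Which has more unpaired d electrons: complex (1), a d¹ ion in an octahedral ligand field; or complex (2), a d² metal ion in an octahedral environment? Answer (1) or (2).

(1): t2g^1 e_g^0 → 1 unpaired.
(2): t₂g² eg⁰ → 2 unpaired.
So (2) has more unpaired electrons.

(2)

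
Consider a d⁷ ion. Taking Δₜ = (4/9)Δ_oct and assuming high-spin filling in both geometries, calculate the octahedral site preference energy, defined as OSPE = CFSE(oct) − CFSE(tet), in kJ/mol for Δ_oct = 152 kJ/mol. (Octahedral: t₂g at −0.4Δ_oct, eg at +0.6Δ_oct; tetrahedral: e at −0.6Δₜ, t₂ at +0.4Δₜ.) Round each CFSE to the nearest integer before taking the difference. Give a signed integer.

Octahedral high-spin t2g^5 e_g^2: CFSE = -0.8 × 152 = -122 kJ/mol.
In a tetrahedral site the filling is e^4 t2^3: CFSE(tet) = -1.2Δₜ = -1.2 × (4/9)(152) = -81 kJ/mol.
Subtracting, OSPE = -122 − (-81) = -41 kJ/mol.

-41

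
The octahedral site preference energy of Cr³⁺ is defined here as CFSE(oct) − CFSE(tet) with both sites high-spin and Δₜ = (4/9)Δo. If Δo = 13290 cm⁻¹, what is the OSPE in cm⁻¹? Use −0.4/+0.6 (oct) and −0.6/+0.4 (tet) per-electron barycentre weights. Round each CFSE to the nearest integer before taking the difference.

-11223

Cr is in group 6, so Cr³⁺ is d³ (6 − 3 = 3).
Octahedral (high-spin): t₂g³ eg⁰, CFSE = 3(−0.4) + 0(+0.6) = -1.2Δo = -1.2 × 13290 = -15948 cm⁻¹.
Tetrahedral e² t₂¹ gives -0.8Δₜ = -0.8 × (4/9) × 13290 = -4725 cm⁻¹.
OSPE = CFSE(oct) − CFSE(tet) = -15948 − (-4725) = -11223 cm⁻¹.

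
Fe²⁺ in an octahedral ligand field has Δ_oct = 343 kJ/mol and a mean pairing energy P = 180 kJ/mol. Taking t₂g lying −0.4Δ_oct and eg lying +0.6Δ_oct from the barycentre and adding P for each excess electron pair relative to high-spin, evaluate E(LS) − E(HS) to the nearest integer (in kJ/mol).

-326

Fe²⁺: group 8, so d-count = 8 − 2 = 6.
High-spin: t₂g⁴ eg², CFSE = -0.4Δ_oct = -137 kJ/mol.
Low-spin t₂g⁶ eg⁰ gives -2.4Δ_oct = -823 kJ/mol, but forming 2 extra pairs costs 2P = 360 kJ/mol, so E(LS) = -823 + 360 = -463 kJ/mol.
E(LS) − E(HS) = -463 − (-137) = -326 kJ/mol.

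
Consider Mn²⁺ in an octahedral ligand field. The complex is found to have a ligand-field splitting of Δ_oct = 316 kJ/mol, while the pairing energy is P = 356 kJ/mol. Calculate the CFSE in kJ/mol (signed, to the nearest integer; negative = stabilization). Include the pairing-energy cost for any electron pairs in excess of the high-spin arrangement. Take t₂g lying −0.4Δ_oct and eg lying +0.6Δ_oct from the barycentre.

0

Mn sits in group 7; removing 2 electrons leaves Mn²⁺ with 7 − 2 = 5 d electrons.
Δ_oct < P, so pairing is avoided: the ground state is high-spin.
That gives t₂g³ eg².
Orbital CFSE = 0.0Δ_oct = 0.0 × 316 = 0 kJ/mol.
High-spin has no excess pairs, so no pairing correction applies.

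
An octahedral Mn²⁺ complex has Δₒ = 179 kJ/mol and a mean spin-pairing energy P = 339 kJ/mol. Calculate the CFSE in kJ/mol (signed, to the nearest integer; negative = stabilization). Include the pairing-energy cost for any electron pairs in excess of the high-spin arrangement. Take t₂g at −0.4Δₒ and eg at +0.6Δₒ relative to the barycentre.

0

Group 7 minus oxidation state +2 gives a d⁵ configuration for Mn²⁺.
Δₒ < P, so pairing is avoided: the ground state is high-spin.
Configuration: t₂g³ eg².
Orbital CFSE = 0.0Δₒ = 0.0 × 179 = 0 kJ/mol.
High-spin has no excess pairs, so no pairing correction applies.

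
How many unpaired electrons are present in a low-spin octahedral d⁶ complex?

0

Configuration: t₂g⁶ eg⁰, giving 0 unpaired electrons.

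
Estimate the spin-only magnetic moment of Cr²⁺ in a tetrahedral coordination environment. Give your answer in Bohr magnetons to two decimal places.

Cr²⁺: group 6, so d-count = 6 − 2 = 4.
With tetrahedral geometry the complex is necessarily high-spin.
Configuration: e² t₂² → 4 unpaired electrons.
μ(spin-only) = √[4(4+2)] = √24 ≈ 4.90 Bohr magnetons.

4.90 Bohr magnetons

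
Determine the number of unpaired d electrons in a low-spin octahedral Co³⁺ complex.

Co is in group 9, so Co³⁺ is d⁶ (9 − 3 = 6).
Configuration: t₂g⁶ eg⁰, giving 0 unpaired electrons.

0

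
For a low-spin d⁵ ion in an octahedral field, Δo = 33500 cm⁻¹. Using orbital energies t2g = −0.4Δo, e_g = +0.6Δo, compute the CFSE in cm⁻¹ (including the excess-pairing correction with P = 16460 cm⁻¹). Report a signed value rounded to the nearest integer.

-34080

The d⁵ electrons fill as t2g^5 e_g^0.
The orbital stabilization is -2.0Δo = -2.0 × 33500 = -67000 cm⁻¹.
Relative to high-spin t2g^3 e_g^2 (0 paired), the low-spin configuration has 2 additional pairs, contributing +2 × 16460 = +32920 cm⁻¹.
Net CFSE = -67000 + 32920 = -34080 cm⁻¹.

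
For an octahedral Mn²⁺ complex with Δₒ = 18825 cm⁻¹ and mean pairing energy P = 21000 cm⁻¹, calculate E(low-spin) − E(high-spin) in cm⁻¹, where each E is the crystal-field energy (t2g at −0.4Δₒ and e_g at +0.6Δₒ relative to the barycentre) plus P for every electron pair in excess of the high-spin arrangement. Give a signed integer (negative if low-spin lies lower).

4350

Mn sits in group 7; removing 2 electrons leaves Mn²⁺ with 7 − 2 = 5 d electrons.
High-spin d⁵ fills as t2g^3 e_g^2 with CFSE 3(−0.4) + 2(+0.6) = 0.0Δₒ = 0 cm⁻¹.
Low-spin t2g^5 e_g^0 gives -2.0Δₒ = -37650 cm⁻¹, but forming 2 extra pairs costs 2P = 42000 cm⁻¹, so E(LS) = -37650 + 42000 = 4350 cm⁻¹.
The difference is 4350 − (0) = 4350 cm⁻¹, so high-spin lies lower.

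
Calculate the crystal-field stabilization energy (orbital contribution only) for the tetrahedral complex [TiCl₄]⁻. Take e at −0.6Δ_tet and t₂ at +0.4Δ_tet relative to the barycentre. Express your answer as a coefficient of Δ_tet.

Each Cl⁻ contributes -1; 4 × (-1) = -4. With overall charge -1, Ti is in the +3 oxidation state.
Ti sits in group 4; removing 3 electrons leaves Ti³⁺ with 4 − 3 = 1 d electrons.
With tetrahedral geometry the complex is necessarily high-spin.
Configuration: e¹ t₂⁰.
CFSE = 1(-0.6Δ_tet) + 0(0.4Δ_tet) = -0.6Δ_tet + 0.0Δ_tet = -0.6Δ_tet.

-0.6 Δ_tet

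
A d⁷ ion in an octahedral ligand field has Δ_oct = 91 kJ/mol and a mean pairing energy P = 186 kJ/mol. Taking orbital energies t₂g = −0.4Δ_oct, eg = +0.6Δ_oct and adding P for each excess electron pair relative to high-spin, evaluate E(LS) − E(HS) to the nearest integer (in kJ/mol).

In the high-spin limit (t₂g⁵ eg²) the orbital term is -0.8Δ_oct = -73 kJ/mol, with no excess pairing.
For low-spin the configuration is t₂g⁶ eg¹: orbital energy -1.8 × 91 = -164 kJ/mol, and 1 additional pair relative to high-spin adds 186 kJ/mol, giving 22 kJ/mol.
The difference is 22 − (-73) = 95 kJ/mol, so high-spin lies lower.

95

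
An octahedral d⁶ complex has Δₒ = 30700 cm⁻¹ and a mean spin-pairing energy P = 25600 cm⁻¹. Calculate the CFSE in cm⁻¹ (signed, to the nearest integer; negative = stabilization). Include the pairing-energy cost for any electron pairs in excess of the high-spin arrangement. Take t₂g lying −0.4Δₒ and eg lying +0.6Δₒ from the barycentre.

Here Δₒ > P (30700 > 25600), so the low-spin state is favoured.
Filling d⁶ accordingly: t₂g⁶ eg⁰.
Orbital CFSE = -2.4Δₒ = -2.4 × 30700 = -73680 cm⁻¹.
Excess pairs vs high-spin: 3 − 1 = 2; pairing cost = +51200 cm⁻¹.
Net CFSE = -73680 + 51200 = -22480 cm⁻¹.

-22480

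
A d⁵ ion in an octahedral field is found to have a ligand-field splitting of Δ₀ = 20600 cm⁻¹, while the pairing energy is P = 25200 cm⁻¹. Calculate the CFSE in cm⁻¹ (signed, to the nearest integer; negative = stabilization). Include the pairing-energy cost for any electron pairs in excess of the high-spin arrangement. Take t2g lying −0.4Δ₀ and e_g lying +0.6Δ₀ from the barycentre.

Δ₀ < P, so pairing is avoided: the ground state is high-spin.
Filling d⁵ accordingly: t2g^3 e_g^2.
Orbital CFSE = 0.0Δ₀ = 0.0 × 20600 = 0 cm⁻¹.
High-spin has no excess pairs, so no pairing correction applies.

0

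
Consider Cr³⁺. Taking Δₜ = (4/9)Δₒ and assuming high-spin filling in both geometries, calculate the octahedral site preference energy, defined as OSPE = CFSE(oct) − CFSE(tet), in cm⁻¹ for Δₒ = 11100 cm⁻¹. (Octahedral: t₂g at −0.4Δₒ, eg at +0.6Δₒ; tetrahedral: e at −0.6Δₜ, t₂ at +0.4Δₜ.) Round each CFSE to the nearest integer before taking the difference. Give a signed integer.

-9373

Group 6 minus oxidation state +3 gives a d³ configuration for Cr³⁺.
Octahedral (high-spin): t₂g³ eg⁰, CFSE = 3(−0.4) + 0(+0.6) = -1.2Δₒ = -1.2 × 11100 = -13320 cm⁻¹.
Tetrahedral: e² t₂¹, CFSE = 2(−0.6) + 1(+0.4) = -0.8Δₜ = -0.8 × (4/9) × 11100 = -3947 cm⁻¹.
OSPE = -13320 − (-3947) = -9373 cm⁻¹.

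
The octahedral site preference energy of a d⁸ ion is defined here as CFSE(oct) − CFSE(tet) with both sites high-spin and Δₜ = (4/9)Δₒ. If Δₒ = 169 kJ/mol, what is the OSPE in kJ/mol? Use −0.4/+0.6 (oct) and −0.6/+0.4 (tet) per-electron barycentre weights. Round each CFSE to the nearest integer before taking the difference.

Octahedral high-spin t2g^6 e_g^2: CFSE = -1.2 × 169 = -203 kJ/mol.
In a tetrahedral site the filling is e^4 t2^4: CFSE(tet) = -0.8Δₜ = -0.8 × (4/9)(169) = -60 kJ/mol.
OSPE = -203 − (-60) = -143 kJ/mol.

-143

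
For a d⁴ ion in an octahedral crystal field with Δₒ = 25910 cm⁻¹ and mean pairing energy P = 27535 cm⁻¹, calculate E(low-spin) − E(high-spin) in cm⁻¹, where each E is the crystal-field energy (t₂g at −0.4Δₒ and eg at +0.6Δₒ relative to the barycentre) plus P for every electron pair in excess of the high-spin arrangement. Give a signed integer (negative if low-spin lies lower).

1625

High-spin d⁴ fills as t₂g³ eg¹ with CFSE 3(−0.4) + 1(+0.6) = -0.6Δₒ = -15546 cm⁻¹.
Low-spin: t₂g⁴ eg⁰, orbital CFSE = -1.6Δₒ = -41456 cm⁻¹; plus 1 excess pair × P = +27535 cm⁻¹; total -13921 cm⁻¹.
E(LS) − E(HS) = -13921 − (-15546) = 1625 cm⁻¹.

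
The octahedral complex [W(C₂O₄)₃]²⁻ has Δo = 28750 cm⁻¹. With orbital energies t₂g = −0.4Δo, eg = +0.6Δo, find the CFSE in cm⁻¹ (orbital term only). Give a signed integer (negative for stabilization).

Each C₂O₄²⁻ contributes -2; 3 × (-2) = -6. With overall charge -2, W is in the +4 oxidation state.
W⁴⁺: group 6, so d-count = 6 − 4 = 2.
For octahedral d² the high- and low-spin configurations coincide.
Configuration: t₂g² eg⁰.
CFSE(orbital) = 2×(-0.4Δo) + 0×(0.6Δo) = -0.8Δo; with Δo = 28750 cm⁻¹ that is -23000 cm⁻¹.

-23000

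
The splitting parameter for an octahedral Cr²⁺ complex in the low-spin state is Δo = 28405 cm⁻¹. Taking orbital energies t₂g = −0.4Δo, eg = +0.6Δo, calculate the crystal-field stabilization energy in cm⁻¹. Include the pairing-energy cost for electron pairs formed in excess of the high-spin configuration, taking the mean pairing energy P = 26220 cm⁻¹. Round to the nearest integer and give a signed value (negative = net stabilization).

-19228

Group 6 minus oxidation state +2 gives a d⁴ configuration for Cr²⁺.
The d⁴ electrons fill as t₂g⁴ eg⁰.
The orbital stabilization is -1.6Δo = -1.6 × 28405 = -45448 cm⁻¹.
Relative to high-spin t₂g³ eg¹ (0 paired), the low-spin configuration has 1 additional pair, contributing +1 × 26220 = +26220 cm⁻¹.
Net CFSE = -45448 + 26220 = -19228 cm⁻¹.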